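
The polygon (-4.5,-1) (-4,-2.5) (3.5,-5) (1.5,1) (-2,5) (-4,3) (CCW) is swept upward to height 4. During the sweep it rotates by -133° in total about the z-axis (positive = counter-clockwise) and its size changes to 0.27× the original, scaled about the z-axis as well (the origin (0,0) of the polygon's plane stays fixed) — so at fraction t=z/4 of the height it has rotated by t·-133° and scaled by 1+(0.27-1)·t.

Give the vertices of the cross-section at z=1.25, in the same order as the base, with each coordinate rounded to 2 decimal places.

Cross-section at z=1.25: (-3.11,1.73) (-3.59,0.60) (-0.54,-4.68) (1.38,-0.19) (1.41,3.91) (-0.77,3.78)

t = z/height = 1.25/4 = 0.3125
s = 1 + (scale-1)·z/height = 1 + (0.27-1)·1.25/4 = 0.771875
θ = twist·z/height = -133°·1.25/4 = -41.5625° = -0.725402 rad
cos θ = 0.748232, sin θ = -0.663437 (intermediates below are computed at full precision and shown rounded to 5 d.p.)
v1: (-4.5,-1) → rotate → (-4.03048,2.23723) → ×s → (-3.11103,1.72686) → (-3.11,1.73)
v2: (-4,-2.5) → rotate → (-4.65152,0.78317) → ×s → (-3.59039,0.60451) → (-3.59,0.60)
v3: (3.5,-5) → rotate → (-0.69837,-6.06319) → ×s → (-0.53905,-4.68003) → (-0.54,-4.68)
v4: (1.5,1) → rotate → (1.78579,-0.24692) → ×s → (1.37840,-0.19059) → (1.38,-0.19)
v5: (-2,5) → rotate → (1.82072,5.06804) → ×s → (1.40537,3.91189) → (1.41,3.91)
v6: (-4,3) → rotate → (-1.00262,4.89844) → ×s → (-0.77390,3.78099) → (-0.77,3.78)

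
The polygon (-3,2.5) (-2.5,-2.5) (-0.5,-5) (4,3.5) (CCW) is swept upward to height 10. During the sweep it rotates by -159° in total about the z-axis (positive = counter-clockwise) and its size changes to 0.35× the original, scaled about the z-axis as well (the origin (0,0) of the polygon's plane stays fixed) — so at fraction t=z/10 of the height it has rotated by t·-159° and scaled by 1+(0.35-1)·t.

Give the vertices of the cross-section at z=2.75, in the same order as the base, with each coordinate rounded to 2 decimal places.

t = z/height = 2.75/10 = 0.275
s = 1 + (scale-1)·z/height = 1 + (0.35-1)·2.75/10 = 0.821250
θ = twist·z/height = -159°·2.75/10 = -43.7250° = -0.763145 rad
cos θ = 0.722666, sin θ = -0.691198 (intermediates below are computed at full precision and shown rounded to 5 d.p.)
v1: (-3,2.5) → rotate → (-0.44000,3.88026) → ×s → (-0.36135,3.18666) → (-0.36,3.19)
v2: (-2.5,-2.5) → rotate → (-3.53466,-0.07867) → ×s → (-2.90284,-0.06461) → (-2.90,-0.06)
v3: (-0.5,-5) → rotate → (-3.81732,-3.26773) → ×s → (-3.13498,-2.68362) → (-3.13,-2.68)
v4: (4,3.5) → rotate → (5.30985,-0.23546) → ×s → (4.36072,-0.19337) → (4.36,-0.19)

Cross-section at z=2.75: (-0.36,3.19) (-2.90,-0.06) (-3.13,-2.68) (4.36,-0.19)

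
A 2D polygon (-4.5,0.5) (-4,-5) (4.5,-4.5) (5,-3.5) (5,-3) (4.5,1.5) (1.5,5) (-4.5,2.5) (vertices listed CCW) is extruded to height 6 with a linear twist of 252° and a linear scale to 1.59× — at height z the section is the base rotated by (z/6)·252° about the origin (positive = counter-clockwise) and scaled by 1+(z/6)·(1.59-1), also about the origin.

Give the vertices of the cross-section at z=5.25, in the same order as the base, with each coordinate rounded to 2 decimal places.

Cross-section at z=5.25: (5.68,3.85) (-0.31,9.70) (-9.62,0.76) (-9.21,-0.89) (-8.72,-1.46) (-3.71,-6.16) (3.19,-7.24) (7.65,1.55)

t = z/height = 5.25/6 = 0.875
s = 1 + (scale-1)·z/height = 1 + (1.59-1)·5.25/6 = 1.516250
θ = twist·z/height = 252°·5.25/6 = 220.5000° = 3.848451 rad
cos θ = -0.760406, sin θ = -0.649448 (intermediates below are computed at full precision and shown rounded to 5 d.p.)
v1: (-4.5,0.5) → rotate → (3.74655,2.54231) → ×s → (5.68071,3.85478) → (5.68,3.85)
v2: (-4,-5) → rotate → (-0.20562,6.39982) → ×s → (-0.31177,9.70373) → (-0.31,9.70)
v3: (4.5,-4.5) → rotate → (-6.34434,0.49931) → ×s → (-9.61961,0.75708) → (-9.62,0.76)
v4: (5,-3.5) → rotate → (-6.07510,-0.58582) → ×s → (-9.21137,-0.88825) → (-9.21,-0.89)
v5: (5,-3) → rotate → (-5.75037,-0.96602) → ×s → (-8.71900,-1.46473) → (-8.72,-1.46)
v6: (4.5,1.5) → rotate → (-2.44765,-4.06313) → ×s → (-3.71126,-6.16071) → (-3.71,-6.16)
v7: (1.5,5) → rotate → (2.10663,-4.77620) → ×s → (3.19418,-7.24192) → (3.19,-7.24)
v8: (-4.5,2.5) → rotate → (5.04545,1.02150) → ×s → (7.65016,1.54885) → (7.65,1.55)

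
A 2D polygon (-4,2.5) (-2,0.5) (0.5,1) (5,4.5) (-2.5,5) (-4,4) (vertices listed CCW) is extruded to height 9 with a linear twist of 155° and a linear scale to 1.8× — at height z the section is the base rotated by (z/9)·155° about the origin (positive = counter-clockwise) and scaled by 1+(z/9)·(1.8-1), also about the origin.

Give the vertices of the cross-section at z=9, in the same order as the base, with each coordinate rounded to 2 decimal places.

t = z/height = 9/9 = 1
s = 1 + (scale-1)·z/height = 1 + (1.8-1)·9/9 = 1.800000
θ = twist·z/height = 155°·9/9 = 155.0000° = 2.705260 rad
cos θ = -0.906308, sin θ = 0.422618 (intermediates below are computed at full precision and shown rounded to 5 d.p.)
v1: (-4,2.5) → rotate → (2.56869,-3.95624) → ×s → (4.62363,-7.12124) → (4.62,-7.12)
v2: (-2,0.5) → rotate → (1.60131,-1.29839) → ×s → (2.88235,-2.33710) → (2.88,-2.34)
v3: (0.5,1) → rotate → (-0.87577,-0.69500) → ×s → (-1.57639,-1.25100) → (-1.58,-1.25)
v4: (5,4.5) → rotate → (-6.43332,-1.96529) → ×s → (-11.57998,-3.53753) → (-11.58,-3.54)
v5: (-2.5,5) → rotate → (0.15268,-5.58808) → ×s → (0.27482,-10.05855) → (0.27,-10.06)
v6: (-4,4) → rotate → (1.93476,-5.31570) → ×s → (3.48256,-9.56827) → (3.48,-9.57)

Cross-section at z=9: (4.62,-7.12) (2.88,-2.34) (-1.58,-1.25) (-11.58,-3.54) (0.27,-10.06) (3.48,-9.57)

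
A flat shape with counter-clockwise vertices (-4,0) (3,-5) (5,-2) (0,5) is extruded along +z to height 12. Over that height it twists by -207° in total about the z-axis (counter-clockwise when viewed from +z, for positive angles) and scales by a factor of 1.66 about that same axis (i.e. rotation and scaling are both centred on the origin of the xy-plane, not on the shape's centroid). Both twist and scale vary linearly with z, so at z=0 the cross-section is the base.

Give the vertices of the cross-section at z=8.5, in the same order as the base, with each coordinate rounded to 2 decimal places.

t = z/height = 8.5/12 = 0.708333
s = 1 + (scale-1)·z/height = 1 + (1.66-1)·8.5/12 = 1.467500
θ = twist·z/height = -207°·8.5/12 = -146.6250° = -2.559089 rad
cos θ = -0.835088, sin θ = -0.550116 (intermediates below are computed at full precision and shown rounded to 5 d.p.)
v1: (-4,0) → rotate → (3.34035,2.20047) → ×s → (4.90197,3.22918) → (4.90,3.23)
v2: (3,-5) → rotate → (-5.25585,2.52509) → ×s → (-7.71295,3.70557) → (-7.71,3.71)
v3: (5,-2) → rotate → (-5.27567,-1.08041) → ×s → (-7.74205,-1.58550) → (-7.74,-1.59)
v4: (0,5) → rotate → (2.75058,-4.17544) → ×s → (4.03648,-6.12746) → (4.04,-6.13)

Cross-section at z=8.5: (4.90,3.23) (-7.71,3.71) (-7.74,-1.59) (4.04,-6.13)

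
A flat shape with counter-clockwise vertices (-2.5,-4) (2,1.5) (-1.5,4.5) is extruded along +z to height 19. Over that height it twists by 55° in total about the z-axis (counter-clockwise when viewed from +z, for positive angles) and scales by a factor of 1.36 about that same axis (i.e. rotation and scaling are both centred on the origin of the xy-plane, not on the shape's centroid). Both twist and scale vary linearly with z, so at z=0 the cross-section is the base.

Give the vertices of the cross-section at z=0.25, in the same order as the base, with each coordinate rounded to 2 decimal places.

t = z/height = 0.25/19 = 0.0131579
s = 1 + (scale-1)·z/height = 1 + (1.36-1)·0.25/19 = 1.004737
θ = twist·z/height = 55°·0.25/19 = 0.7237° = 0.012631 rad
cos θ = 0.999920, sin θ = 0.012630 (intermediates below are computed at full precision and shown rounded to 5 d.p.)
v1: (-2.5,-4) → rotate → (-2.44928,-4.03126) → ×s → (-2.46088,-4.05035) → (-2.46,-4.05)
v2: (2,1.5) → rotate → (1.98089,1.52514) → ×s → (1.99028,1.53237) → (1.99,1.53)
v3: (-1.5,4.5) → rotate → (-1.55672,4.48070) → ×s → (-1.56409,4.50192) → (-1.56,4.50)

Cross-section at z=0.25: (-2.46,-4.05) (1.99,1.53) (-1.56,4.50)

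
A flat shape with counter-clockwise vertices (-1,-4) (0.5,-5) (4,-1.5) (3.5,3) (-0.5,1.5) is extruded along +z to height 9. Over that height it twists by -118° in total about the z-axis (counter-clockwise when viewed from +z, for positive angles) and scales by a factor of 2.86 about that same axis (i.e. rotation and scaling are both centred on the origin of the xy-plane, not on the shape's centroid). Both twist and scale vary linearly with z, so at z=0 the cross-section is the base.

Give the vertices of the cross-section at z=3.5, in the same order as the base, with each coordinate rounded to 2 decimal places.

Cross-section at z=3.5: (-6.15,-3.56) (-5.59,-6.62) (2.94,-6.75) (7.91,-0.73) (1.26,2.42)

t = z/height = 3.5/9 = 0.388889
s = 1 + (scale-1)·z/height = 1 + (2.86-1)·3.5/9 = 1.723333
θ = twist·z/height = -118°·3.5/9 = -45.8889° = -0.800912 rad
cos θ = 0.696052, sin θ = -0.717991 (intermediates below are computed at full precision and shown rounded to 5 d.p.)
v1: (-1,-4) → rotate → (-3.56802,-2.06622) → ×s → (-6.14888,-3.56078) → (-6.15,-3.56)
v2: (0.5,-5) → rotate → (-3.24193,-3.83926) → ×s → (-5.58693,-6.61632) → (-5.59,-6.62)
v3: (4,-1.5) → rotate → (1.70722,-3.91604) → ×s → (2.94211,-6.74865) → (2.94,-6.75)
v4: (3.5,3) → rotate → (4.59016,-0.42481) → ×s → (7.91037,-0.73210) → (7.91,-0.73)
v5: (-0.5,1.5) → rotate → (0.72896,1.40307) → ×s → (1.25624,2.41796) → (1.26,2.42)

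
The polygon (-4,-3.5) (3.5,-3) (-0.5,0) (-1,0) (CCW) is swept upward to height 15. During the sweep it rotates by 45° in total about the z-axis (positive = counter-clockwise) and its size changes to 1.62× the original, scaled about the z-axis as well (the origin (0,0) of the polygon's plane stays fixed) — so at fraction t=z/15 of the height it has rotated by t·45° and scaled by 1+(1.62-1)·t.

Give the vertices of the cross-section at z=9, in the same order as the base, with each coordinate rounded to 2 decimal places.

Cross-section at z=9: (-2.71,-6.77) (6.15,-1.49) (-0.61,-0.31) (-1.22,-0.62)

t = z/height = 9/15 = 0.6
s = 1 + (scale-1)·z/height = 1 + (1.62-1)·9/15 = 1.372000
θ = twist·z/height = 45°·9/15 = 27.0000° = 0.471239 rad
cos θ = 0.891007, sin θ = 0.453990 (intermediates below are computed at full precision and shown rounded to 5 d.p.)
v1: (-4,-3.5) → rotate → (-1.97506,-4.93448) → ×s → (-2.70978,-6.77011) → (-2.71,-6.77)
v2: (3.5,-3) → rotate → (4.48049,-1.08405) → ×s → (6.14724,-1.48732) → (6.15,-1.49)
v3: (-0.5,0) → rotate → (-0.44550,-0.22700) → ×s → (-0.61123,-0.31144) → (-0.61,-0.31)
v4: (-1,0) → rotate → (-0.89101,-0.45399) → ×s → (-1.22246,-0.62287) → (-1.22,-0.62)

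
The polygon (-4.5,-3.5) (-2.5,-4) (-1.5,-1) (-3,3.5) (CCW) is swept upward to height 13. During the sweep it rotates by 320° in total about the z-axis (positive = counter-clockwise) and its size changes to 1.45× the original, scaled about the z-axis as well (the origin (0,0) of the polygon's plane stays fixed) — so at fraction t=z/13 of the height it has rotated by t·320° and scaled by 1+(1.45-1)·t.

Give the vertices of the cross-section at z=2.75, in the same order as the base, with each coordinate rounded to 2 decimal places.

Cross-section at z=2.75: (1.68,-6.01) (3.01,-4.20) (0.39,-1.94) (-4.79,-1.58)

t = z/height = 2.75/13 = 0.211538
s = 1 + (scale-1)·z/height = 1 + (1.45-1)·2.75/13 = 1.095192
θ = twist·z/height = 320°·2.75/13 = 67.6923° = 1.181454 rad
cos θ = 0.379580, sin θ = 0.925159 (intermediates below are computed at full precision and shown rounded to 5 d.p.)
v1: (-4.5,-3.5) → rotate → (1.52994,-5.49175) → ×s → (1.67558,-6.01452) → (1.68,-6.01)
v2: (-2.5,-4) → rotate → (2.75168,-3.83122) → ×s → (3.01362,-4.19592) → (3.01,-4.20)
v3: (-1.5,-1) → rotate → (0.35579,-1.76732) → ×s → (0.38966,-1.93555) → (0.39,-1.94)
v4: (-3,3.5) → rotate → (-4.37680,-1.44694) → ×s → (-4.79343,-1.58468) → (-4.79,-1.58)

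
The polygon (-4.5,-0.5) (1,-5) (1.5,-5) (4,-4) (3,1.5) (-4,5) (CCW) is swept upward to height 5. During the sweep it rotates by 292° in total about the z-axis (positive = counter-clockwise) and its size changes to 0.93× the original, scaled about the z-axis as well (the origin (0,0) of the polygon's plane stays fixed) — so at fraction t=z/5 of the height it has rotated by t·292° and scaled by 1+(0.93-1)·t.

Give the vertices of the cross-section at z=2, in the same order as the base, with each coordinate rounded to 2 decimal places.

Cross-section at z=2: (2.41,-3.69) (3.90,3.06) (3.68,3.49) (1.72,5.22) (-2.62,1.95) (-2.58,-5.66)

t = z/height = 2/5 = 0.4
s = 1 + (scale-1)·z/height = 1 + (0.93-1)·2/5 = 0.972000
θ = twist·z/height = 292°·2/5 = 116.8000° = 2.038545 rad
cos θ = -0.450878, sin θ = 0.892586 (intermediates below are computed at full precision and shown rounded to 5 d.p.)
v1: (-4.5,-0.5) → rotate → (2.47524,-3.79120) → ×s → (2.40594,-3.68504) → (2.41,-3.69)
v2: (1,-5) → rotate → (4.01205,3.14697) → ×s → (3.89971,3.05886) → (3.90,3.06)
v3: (1.5,-5) → rotate → (3.78661,3.59327) → ×s → (3.68059,3.49265) → (3.68,3.49)
v4: (4,-4) → rotate → (1.76683,5.37385) → ×s → (1.71736,5.22339) → (1.72,5.22)
v5: (3,1.5) → rotate → (-2.69151,2.00144) → ×s → (-2.61615,1.94540) → (-2.62,1.95)
v6: (-4,5) → rotate → (-2.65942,-5.82473) → ×s → (-2.58496,-5.66164) → (-2.58,-5.66)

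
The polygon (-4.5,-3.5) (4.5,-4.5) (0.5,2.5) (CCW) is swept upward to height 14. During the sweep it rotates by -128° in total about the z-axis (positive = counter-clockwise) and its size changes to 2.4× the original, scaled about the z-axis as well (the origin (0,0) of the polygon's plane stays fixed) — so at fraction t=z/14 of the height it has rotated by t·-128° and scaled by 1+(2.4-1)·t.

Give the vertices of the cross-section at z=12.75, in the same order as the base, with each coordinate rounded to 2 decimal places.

Cross-section at z=12.75: (-2.54,12.72) (-13.74,-4.58) (4.58,-3.56)

t = z/height = 12.75/14 = 0.910714
s = 1 + (scale-1)·z/height = 1 + (2.4-1)·12.75/14 = 2.275000
θ = twist·z/height = -128°·12.75/14 = -116.5714° = -2.034555 rad
cos θ = -0.447313, sin θ = -0.894377 (intermediates below are computed at full precision and shown rounded to 5 d.p.)
v1: (-4.5,-3.5) → rotate → (-1.11741,5.59029) → ×s → (-2.54211,12.71792) → (-2.54,12.72)
v2: (4.5,-4.5) → rotate → (-6.03761,-2.01179) → ×s → (-13.73556,-4.57682) → (-13.74,-4.58)
v3: (0.5,2.5) → rotate → (2.01229,-1.56547) → ×s → (4.57795,-3.56145) → (4.58,-3.56)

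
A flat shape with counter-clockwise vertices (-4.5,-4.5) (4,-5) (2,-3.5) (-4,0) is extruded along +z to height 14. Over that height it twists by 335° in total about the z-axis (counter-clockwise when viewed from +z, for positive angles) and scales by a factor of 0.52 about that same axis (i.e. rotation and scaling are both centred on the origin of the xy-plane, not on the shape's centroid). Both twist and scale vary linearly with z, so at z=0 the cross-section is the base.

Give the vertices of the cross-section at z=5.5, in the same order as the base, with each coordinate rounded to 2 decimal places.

Cross-section at z=5.5: (5.15,-0.31) (0.88,5.12) (1.05,3.10) (2.16,-2.43)

t = z/height = 5.5/14 = 0.392857
s = 1 + (scale-1)·z/height = 1 + (0.52-1)·5.5/14 = 0.811429
θ = twist·z/height = 335°·5.5/14 = 131.6071° = 2.296978 rad
cos θ = -0.664019, sin θ = 0.747715 (intermediates below are computed at full precision and shown rounded to 5 d.p.)
v1: (-4.5,-4.5) → rotate → (6.35281,-0.37663) → ×s → (5.15485,-0.30561) → (5.15,-0.31)
v2: (4,-5) → rotate → (1.08250,6.31096) → ×s → (0.87837,5.12089) → (0.88,5.12)
v3: (2,-3.5) → rotate → (1.28896,3.81950) → ×s → (1.04590,3.09925) → (1.05,3.10)
v4: (-4,0) → rotate → (2.65608,-2.99086) → ×s → (2.15522,-2.42687) → (2.16,-2.43)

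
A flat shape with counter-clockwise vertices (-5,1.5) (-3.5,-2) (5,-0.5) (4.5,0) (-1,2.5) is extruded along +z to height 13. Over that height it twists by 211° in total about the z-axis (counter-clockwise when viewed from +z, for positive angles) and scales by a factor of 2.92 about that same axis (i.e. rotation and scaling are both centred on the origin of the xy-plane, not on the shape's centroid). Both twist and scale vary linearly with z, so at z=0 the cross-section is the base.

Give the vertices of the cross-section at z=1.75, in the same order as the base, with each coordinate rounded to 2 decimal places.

Cross-section at z=1.75: (-6.43,-1.33) (-2.68,-4.31) (5.83,2.44) (4.98,2.69) (-2.60,2.17)

t = z/height = 1.75/13 = 0.134615
s = 1 + (scale-1)·z/height = 1 + (2.92-1)·1.75/13 = 1.258462
θ = twist·z/height = 211°·1.75/13 = 28.4038° = 0.495741 rad
cos θ = 0.879617, sin θ = 0.475683 (intermediates below are computed at full precision and shown rounded to 5 d.p.)
v1: (-5,1.5) → rotate → (-5.11161,-1.05899) → ×s → (-6.43276,-1.33270) → (-6.43,-1.33)
v2: (-3.5,-2) → rotate → (-2.12729,-3.42412) → ×s → (-2.67711,-4.30913) → (-2.68,-4.31)
v3: (5,-0.5) → rotate → (4.63592,1.93861) → ×s → (5.83413,2.43966) → (5.83,2.44)
v4: (4.5,0) → rotate → (3.95827,2.14057) → ×s → (4.98134,2.69383) → (4.98,2.69)
v5: (-1,2.5) → rotate → (-2.06882,1.72336) → ×s → (-2.60354,2.16878) → (-2.60,2.17)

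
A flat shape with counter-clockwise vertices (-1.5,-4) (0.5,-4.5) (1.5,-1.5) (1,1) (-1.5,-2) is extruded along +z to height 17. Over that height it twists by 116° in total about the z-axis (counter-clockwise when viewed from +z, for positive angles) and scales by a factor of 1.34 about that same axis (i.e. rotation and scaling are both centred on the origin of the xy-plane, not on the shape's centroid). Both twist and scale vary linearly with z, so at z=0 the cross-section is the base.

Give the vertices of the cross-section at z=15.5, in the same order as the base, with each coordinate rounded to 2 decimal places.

t = z/height = 15.5/17 = 0.911765
s = 1 + (scale-1)·z/height = 1 + (1.34-1)·15.5/17 = 1.310000
θ = twist·z/height = 116°·15.5/17 = 105.7647° = 1.845942 rad
cos θ = -0.271687, sin θ = 0.962386 (intermediates below are computed at full precision and shown rounded to 5 d.p.)
v1: (-1.5,-4) → rotate → (4.25707,-0.35683) → ×s → (5.57677,-0.46745) → (5.58,-0.47)
v2: (0.5,-4.5) → rotate → (4.19489,1.70379) → ×s → (5.49531,2.23196) → (5.50,2.23)
v3: (1.5,-1.5) → rotate → (1.03605,1.85111) → ×s → (1.35722,2.42495) → (1.36,2.42)
v4: (1,1) → rotate → (-1.23407,0.69070) → ×s → (-1.61664,0.90481) → (-1.62,0.90)
v5: (-1.5,-2) → rotate → (2.33230,-0.90020) → ×s → (3.05532,-1.17927) → (3.06,-1.18)

Cross-section at z=15.5: (5.58,-0.47) (5.50,2.23) (1.36,2.42) (-1.62,0.90) (3.06,-1.18)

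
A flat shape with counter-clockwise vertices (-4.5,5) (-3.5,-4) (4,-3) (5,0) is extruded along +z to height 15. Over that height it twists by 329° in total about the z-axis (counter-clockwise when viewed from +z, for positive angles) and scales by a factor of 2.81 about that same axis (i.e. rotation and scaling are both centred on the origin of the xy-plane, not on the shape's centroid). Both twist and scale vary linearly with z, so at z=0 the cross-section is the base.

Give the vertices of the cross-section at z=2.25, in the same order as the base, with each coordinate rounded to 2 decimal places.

Cross-section at z=2.25: (-8.55,-0.20) (0.96,-6.69) (6.21,1.37) (4.14,4.82)

t = z/height = 2.25/15 = 0.15
s = 1 + (scale-1)·z/height = 1 + (2.81-1)·2.25/15 = 1.271500
θ = twist·z/height = 329°·2.25/15 = 49.3500° = 0.861320 rad
cos θ = 0.651437, sin θ = 0.758703 (intermediates below are computed at full precision and shown rounded to 5 d.p.)
v1: (-4.5,5) → rotate → (-6.72498,-0.15698) → ×s → (-8.55081,-0.19960) → (-8.55,-0.20)
v2: (-3.5,-4) → rotate → (0.75478,-5.26121) → ×s → (0.95971,-6.68962) → (0.96,-6.69)
v3: (4,-3) → rotate → (4.88186,1.08050) → ×s → (6.20728,1.37386) → (6.21,1.37)
v4: (5,0) → rotate → (3.25718,3.79352) → ×s → (4.14151,4.82346) → (4.14,4.82)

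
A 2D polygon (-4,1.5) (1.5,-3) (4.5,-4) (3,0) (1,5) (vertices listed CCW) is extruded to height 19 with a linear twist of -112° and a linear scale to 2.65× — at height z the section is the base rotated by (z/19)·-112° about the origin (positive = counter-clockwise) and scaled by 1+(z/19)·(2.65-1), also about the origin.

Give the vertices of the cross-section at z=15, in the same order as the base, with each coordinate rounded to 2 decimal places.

t = z/height = 15/19 = 0.789474
s = 1 + (scale-1)·z/height = 1 + (2.65-1)·15/19 = 2.302632
θ = twist·z/height = -112°·15/19 = -88.4211° = -1.543238 rad
cos θ = 0.027554, sin θ = -0.999620 (intermediates below are computed at full precision and shown rounded to 5 d.p.)
v1: (-4,1.5) → rotate → (1.38921,4.03981) → ×s → (3.19885,9.30220) → (3.20,9.30)
v2: (1.5,-3) → rotate → (-2.95753,-1.58209) → ×s → (-6.81010,-3.64298) → (-6.81,-3.64)
v3: (4.5,-4) → rotate → (-3.87449,-4.60851) → ×s → (-8.92152,-10.61170) → (-8.92,-10.61)
v4: (3,0) → rotate → (0.08266,-2.99886) → ×s → (0.19034,-6.90527) → (0.19,-6.91)
v5: (1,5) → rotate → (5.02566,-0.86185) → ×s → (11.57223,-1.98452) → (11.57,-1.98)

Cross-section at z=15: (3.20,9.30) (-6.81,-3.64) (-8.92,-10.61) (0.19,-6.91) (11.57,-1.98)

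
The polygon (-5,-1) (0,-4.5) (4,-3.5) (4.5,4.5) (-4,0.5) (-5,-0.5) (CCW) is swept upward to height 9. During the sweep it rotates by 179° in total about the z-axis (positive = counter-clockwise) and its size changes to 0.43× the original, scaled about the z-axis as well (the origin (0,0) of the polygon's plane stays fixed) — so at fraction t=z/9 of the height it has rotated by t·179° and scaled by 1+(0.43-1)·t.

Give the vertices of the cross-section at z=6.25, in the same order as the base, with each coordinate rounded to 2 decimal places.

t = z/height = 6.25/9 = 0.694444
s = 1 + (scale-1)·z/height = 1 + (0.43-1)·6.25/9 = 0.604167
θ = twist·z/height = 179°·6.25/9 = 124.3056° = 2.169541 rad
cos θ = -0.563606, sin θ = 0.826044 (intermediates below are computed at full precision and shown rounded to 5 d.p.)
v1: (-5,-1) → rotate → (3.64407,-3.56661) → ×s → (2.20163,-2.15483) → (2.20,-2.15)
v2: (0,-4.5) → rotate → (3.71720,2.53623) → ×s → (2.24581,1.53230) → (2.25,1.53)
v3: (4,-3.5) → rotate → (0.63673,5.27680) → ×s → (0.38469,3.18806) → (0.38,3.19)
v4: (4.5,4.5) → rotate → (-6.25342,1.18097) → ×s → (-3.77811,0.71350) → (-3.78,0.71)
v5: (-4,0.5) → rotate → (1.84140,-3.58598) → ×s → (1.11251,-2.16653) → (1.11,-2.17)
v6: (-5,-0.5) → rotate → (3.23105,-3.84842) → ×s → (1.95209,-2.32508) → (1.95,-2.33)

Cross-section at z=6.25: (2.20,-2.15) (2.25,1.53) (0.38,3.19) (-3.78,0.71) (1.11,-2.17) (1.95,-2.33)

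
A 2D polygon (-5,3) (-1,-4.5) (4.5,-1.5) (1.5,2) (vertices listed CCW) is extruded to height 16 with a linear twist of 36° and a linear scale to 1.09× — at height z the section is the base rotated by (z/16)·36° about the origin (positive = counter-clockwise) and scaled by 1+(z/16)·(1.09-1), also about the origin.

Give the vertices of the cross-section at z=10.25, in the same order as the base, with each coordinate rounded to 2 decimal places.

Cross-section at z=10.25: (-6.11,0.85) (0.89,-4.79) (5.00,0.40) (0.63,2.57)

t = z/height = 10.25/16 = 0.640625
s = 1 + (scale-1)·z/height = 1 + (1.09-1)·10.25/16 = 1.057656
θ = twist·z/height = 36°·10.25/16 = 23.0625° = 0.402517 rad
cos θ = 0.920078, sin θ = 0.391735 (intermediates below are computed at full precision and shown rounded to 5 d.p.)
v1: (-5,3) → rotate → (-5.77560,0.80156) → ×s → (-6.10859,0.84777) → (-6.11,0.85)
v2: (-1,-4.5) → rotate → (0.84273,-4.53209) → ×s → (0.89132,-4.79339) → (0.89,-4.79)
v3: (4.5,-1.5) → rotate → (4.72795,0.38269) → ×s → (5.00055,0.40475) → (5.00,0.40)
v4: (1.5,2) → rotate → (0.59665,2.42776) → ×s → (0.63105,2.56773) → (0.63,2.57)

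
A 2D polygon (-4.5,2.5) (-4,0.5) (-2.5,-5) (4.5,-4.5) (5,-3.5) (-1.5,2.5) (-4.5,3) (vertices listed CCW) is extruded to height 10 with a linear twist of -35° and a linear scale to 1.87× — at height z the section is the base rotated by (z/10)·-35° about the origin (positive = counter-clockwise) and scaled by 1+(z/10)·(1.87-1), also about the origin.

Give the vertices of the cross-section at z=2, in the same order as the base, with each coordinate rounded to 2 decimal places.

Cross-section at z=2: (-4.89,3.56) (-4.59,1.15) (-3.63,-5.47) (4.60,-5.89) (5.33,-4.79) (-1.39,3.13) (-4.81,4.14)

t = z/height = 2/10 = 0.2
s = 1 + (scale-1)·z/height = 1 + (1.87-1)·2/10 = 1.174000
θ = twist·z/height = -35°·2/10 = -7.0000° = -0.122173 rad
cos θ = 0.992546, sin θ = -0.121869 (intermediates below are computed at full precision and shown rounded to 5 d.p.)
v1: (-4.5,2.5) → rotate → (-4.16178,3.02978) → ×s → (-4.88593,3.55696) → (-4.89,3.56)
v2: (-4,0.5) → rotate → (-3.90925,0.98375) → ×s → (-4.58946,1.15492) → (-4.59,1.15)
v3: (-2.5,-5) → rotate → (-3.09071,-4.65806) → ×s → (-3.62850,-5.46856) → (-3.63,-5.47)
v4: (4.5,-4.5) → rotate → (3.91805,-5.01487) → ×s → (4.59979,-5.88746) → (4.60,-5.89)
v5: (5,-3.5) → rotate → (4.53619,-4.08326) → ×s → (5.32548,-4.79375) → (5.33,-4.79)
v6: (-1.5,2.5) → rotate → (-1.18415,2.66417) → ×s → (-1.39019,3.12773) → (-1.39,3.13)
v7: (-4.5,3) → rotate → (-4.10085,3.52605) → ×s → (-4.81440,4.13958) → (-4.81,4.14)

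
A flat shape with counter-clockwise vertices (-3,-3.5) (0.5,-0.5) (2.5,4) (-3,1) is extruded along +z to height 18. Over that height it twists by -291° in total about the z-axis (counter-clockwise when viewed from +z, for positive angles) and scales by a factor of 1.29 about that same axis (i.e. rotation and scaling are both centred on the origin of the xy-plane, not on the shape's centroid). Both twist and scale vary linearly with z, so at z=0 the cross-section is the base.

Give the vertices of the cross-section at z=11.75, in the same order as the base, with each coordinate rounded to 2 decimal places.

Cross-section at z=11.75: (4.23,3.48) (-0.48,0.69) (-3.75,-4.17) (3.31,-1.79)

t = z/height = 11.75/18 = 0.652778
s = 1 + (scale-1)·z/height = 1 + (1.29-1)·11.75/18 = 1.189306
θ = twist·z/height = -291°·11.75/18 = -189.9583° = -3.315398 rad
cos θ = -0.984934, sin θ = 0.172932 (intermediates below are computed at full precision and shown rounded to 5 d.p.)
v1: (-3,-3.5) → rotate → (3.56006,2.92847) → ×s → (4.23400,3.48285) → (4.23,3.48)
v2: (0.5,-0.5) → rotate → (-0.40600,0.57893) → ×s → (-0.48286,0.68853) → (-0.48,0.69)
v3: (2.5,4) → rotate → (-3.15406,-3.50741) → ×s → (-3.75114,-4.17138) → (-3.75,-4.17)
v4: (-3,1) → rotate → (2.78187,-1.50373) → ×s → (3.30849,-1.78839) → (3.31,-1.79)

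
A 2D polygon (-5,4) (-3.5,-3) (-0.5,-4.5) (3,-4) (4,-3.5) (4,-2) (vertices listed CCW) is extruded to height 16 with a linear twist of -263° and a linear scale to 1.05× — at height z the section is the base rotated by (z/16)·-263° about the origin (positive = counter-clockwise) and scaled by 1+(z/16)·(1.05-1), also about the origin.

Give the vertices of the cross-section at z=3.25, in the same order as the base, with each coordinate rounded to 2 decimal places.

Cross-section at z=3.25: (0.23,6.46) (-4.54,1.03) (-3.95,-2.30) (-1.44,-4.84) (-0.43,-5.35) (0.79,-4.45)

t = z/height = 3.25/16 = 0.203125
s = 1 + (scale-1)·z/height = 1 + (1.05-1)·3.25/16 = 1.010156
θ = twist·z/height = -263°·3.25/16 = -53.4219° = -0.932388 rad
cos θ = 0.595918, sin θ = -0.803045 (intermediates below are computed at full precision and shown rounded to 5 d.p.)
v1: (-5,4) → rotate → (0.23259,6.39890) → ×s → (0.23495,6.46389) → (0.23,6.46)
v2: (-3.5,-3) → rotate → (-4.49485,1.02290) → ×s → (-4.54050,1.03329) → (-4.54,1.03)
v3: (-0.5,-4.5) → rotate → (-3.91166,-2.28011) → ×s → (-3.95139,-2.30327) → (-3.95,-2.30)
v4: (3,-4) → rotate → (-1.42443,-4.79281) → ×s → (-1.43889,-4.84149) → (-1.44,-4.84)
v5: (4,-3.5) → rotate → (-0.42698,-5.29789) → ×s → (-0.43132,-5.35170) → (-0.43,-5.35)
v6: (4,-2) → rotate → (0.77758,-4.40402) → ×s → (0.78548,-4.44875) → (0.79,-4.45)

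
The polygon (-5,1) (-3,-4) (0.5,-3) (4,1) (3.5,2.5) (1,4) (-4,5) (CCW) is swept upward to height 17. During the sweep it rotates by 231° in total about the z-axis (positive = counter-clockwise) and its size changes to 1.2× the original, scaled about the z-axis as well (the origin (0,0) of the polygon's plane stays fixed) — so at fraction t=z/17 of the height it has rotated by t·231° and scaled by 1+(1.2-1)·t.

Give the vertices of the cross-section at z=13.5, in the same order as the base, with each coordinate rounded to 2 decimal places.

Cross-section at z=13.5: (5.85,-0.81) (3.19,4.84) (-0.79,3.44) (-4.56,-1.43) (-3.87,-3.14) (-0.88,-4.70) (4.97,-5.51)

t = z/height = 13.5/17 = 0.794118
s = 1 + (scale-1)·z/height = 1 + (1.2-1)·13.5/17 = 1.158824
θ = twist·z/height = 231°·13.5/17 = 183.4412° = 3.201653 rad
cos θ = -0.998197, sin θ = -0.060024 (intermediates below are computed at full precision and shown rounded to 5 d.p.)
v1: (-5,1) → rotate → (5.05101,-0.69808) → ×s → (5.85323,-0.80895) → (5.85,-0.81)
v2: (-3,-4) → rotate → (2.75450,4.17286) → ×s → (3.19197,4.83561) → (3.19,4.84)
v3: (0.5,-3) → rotate → (-0.67917,2.96458) → ×s → (-0.78704,3.43542) → (-0.79,3.44)
v4: (4,1) → rotate → (-3.93276,-1.23829) → ×s → (-4.55738,-1.43496) → (-4.56,-1.43)
v5: (3.5,2.5) → rotate → (-3.34363,-2.70558) → ×s → (-3.87468,-3.13528) → (-3.87,-3.14)
v6: (1,4) → rotate → (-0.75810,-4.05281) → ×s → (-0.87851,-4.69649) → (-0.88,-4.70)
v7: (-4,5) → rotate → (4.29291,-4.75089) → ×s → (4.97472,-5.50544) → (4.97,-5.51)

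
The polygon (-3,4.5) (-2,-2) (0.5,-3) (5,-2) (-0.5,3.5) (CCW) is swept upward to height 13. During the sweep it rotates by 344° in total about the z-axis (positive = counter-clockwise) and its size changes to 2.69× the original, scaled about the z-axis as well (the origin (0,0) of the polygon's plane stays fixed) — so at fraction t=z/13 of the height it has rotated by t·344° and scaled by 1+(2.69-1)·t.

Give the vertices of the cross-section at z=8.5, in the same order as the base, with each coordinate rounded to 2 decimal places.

Cross-section at z=8.5: (11.16,-2.25) (0.01,5.95) (-5.20,3.73) (-10.43,-4.45) (5.95,-4.47)

t = z/height = 8.5/13 = 0.653846
s = 1 + (scale-1)·z/height = 1 + (2.69-1)·8.5/13 = 2.105000
θ = twist·z/height = 344°·8.5/13 = 224.9231° = 3.925648 rad
cos θ = -0.708055, sin θ = -0.706157 (intermediates below are computed at full precision and shown rounded to 5 d.p.)
v1: (-3,4.5) → rotate → (5.30187,-1.06778) → ×s → (11.16044,-2.24768) → (11.16,-2.25)
v2: (-2,-2) → rotate → (0.00380,2.82842) → ×s → (0.00799,5.95383) → (0.01,5.95)
v3: (0.5,-3) → rotate → (-2.47250,1.77109) → ×s → (-5.20461,3.72814) → (-5.20,3.73)
v4: (5,-2) → rotate → (-4.95259,-2.11467) → ×s → (-10.42520,-4.45139) → (-10.43,-4.45)
v5: (-0.5,3.5) → rotate → (2.82558,-2.12512) → ×s → (5.94784,-4.47337) → (5.95,-4.47)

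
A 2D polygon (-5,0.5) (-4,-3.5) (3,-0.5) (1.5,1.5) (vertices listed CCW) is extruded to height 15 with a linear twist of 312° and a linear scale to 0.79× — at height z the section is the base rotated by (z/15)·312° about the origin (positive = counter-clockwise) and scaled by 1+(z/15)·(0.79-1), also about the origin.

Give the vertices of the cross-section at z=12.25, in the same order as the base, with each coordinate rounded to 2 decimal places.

t = z/height = 12.25/15 = 0.816667
s = 1 + (scale-1)·z/height = 1 + (0.79-1)·12.25/15 = 0.828500
θ = twist·z/height = 312°·12.25/15 = 254.8000° = 4.447099 rad
cos θ = -0.262189, sin θ = -0.965016 (intermediates below are computed at full precision and shown rounded to 5 d.p.)
v1: (-5,0.5) → rotate → (1.79345,4.69399) → ×s → (1.48588,3.88897) → (1.49,3.89)
v2: (-4,-3.5) → rotate → (-2.32880,4.77773) → ×s → (-1.92941,3.95835) → (-1.93,3.96)
v3: (3,-0.5) → rotate → (-1.26908,-2.76395) → ×s → (-1.05143,-2.28994) → (-1.05,-2.29)
v4: (1.5,1.5) → rotate → (1.05424,-1.84081) → ×s → (0.87344,-1.52511) → (0.87,-1.53)

Cross-section at z=12.25: (1.49,3.89) (-1.93,3.96) (-1.05,-2.29) (0.87,-1.53)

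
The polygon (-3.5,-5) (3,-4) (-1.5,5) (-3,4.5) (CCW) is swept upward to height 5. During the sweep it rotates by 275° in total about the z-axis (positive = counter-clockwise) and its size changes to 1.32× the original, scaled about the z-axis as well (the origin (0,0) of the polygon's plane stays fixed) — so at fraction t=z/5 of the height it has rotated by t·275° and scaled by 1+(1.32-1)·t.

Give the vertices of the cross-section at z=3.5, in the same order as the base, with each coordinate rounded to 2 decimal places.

Cross-section at z=3.5: (2.86,6.90) (-4.64,3.99) (3.12,-5.58) (4.78,-4.58)

t = z/height = 3.5/5 = 0.7
s = 1 + (scale-1)·z/height = 1 + (1.32-1)·3.5/5 = 1.224000
θ = twist·z/height = 275°·3.5/5 = 192.5000° = 3.359759 rad
cos θ = -0.976296, sin θ = -0.216440 (intermediates below are computed at full precision and shown rounded to 5 d.p.)
v1: (-3.5,-5) → rotate → (2.33484,5.63902) → ×s → (2.85784,6.90216) → (2.86,6.90)
v2: (3,-4) → rotate → (-3.79465,3.25587) → ×s → (-4.64465,3.98518) → (-4.64,3.99)
v3: (-1.5,5) → rotate → (2.54664,-4.55682) → ×s → (3.11709,-5.57755) → (3.12,-5.58)
v4: (-3,4.5) → rotate → (3.90287,-3.74401) → ×s → (4.77711,-4.58267) → (4.78,-4.58)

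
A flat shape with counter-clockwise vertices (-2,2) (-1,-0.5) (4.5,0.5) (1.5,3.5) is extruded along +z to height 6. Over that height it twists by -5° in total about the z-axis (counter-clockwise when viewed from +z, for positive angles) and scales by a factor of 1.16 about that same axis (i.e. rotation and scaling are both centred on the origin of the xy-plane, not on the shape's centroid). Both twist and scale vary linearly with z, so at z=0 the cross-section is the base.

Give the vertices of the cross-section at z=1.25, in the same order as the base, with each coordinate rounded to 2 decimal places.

t = z/height = 1.25/6 = 0.208333
s = 1 + (scale-1)·z/height = 1 + (1.16-1)·1.25/6 = 1.033333
θ = twist·z/height = -5°·1.25/6 = -1.0417° = -0.018181 rad
cos θ = 0.999835, sin θ = -0.018180 (intermediates below are computed at full precision and shown rounded to 5 d.p.)
v1: (-2,2) → rotate → (-1.96331,2.03603) → ×s → (-2.02875,2.10390) → (-2.03,2.10)
v2: (-1,-0.5) → rotate → (-1.00892,-0.48174) → ×s → (-1.04256,-0.49780) → (-1.04,-0.50)
v3: (4.5,0.5) → rotate → (4.50835,0.41811) → ×s → (4.65862,0.43205) → (4.66,0.43)
v4: (1.5,3.5) → rotate → (1.56338,3.47215) → ×s → (1.61549,3.58789) → (1.62,3.59)

Cross-section at z=1.25: (-2.03,2.10) (-1.04,-0.50) (4.66,0.43) (1.62,3.59)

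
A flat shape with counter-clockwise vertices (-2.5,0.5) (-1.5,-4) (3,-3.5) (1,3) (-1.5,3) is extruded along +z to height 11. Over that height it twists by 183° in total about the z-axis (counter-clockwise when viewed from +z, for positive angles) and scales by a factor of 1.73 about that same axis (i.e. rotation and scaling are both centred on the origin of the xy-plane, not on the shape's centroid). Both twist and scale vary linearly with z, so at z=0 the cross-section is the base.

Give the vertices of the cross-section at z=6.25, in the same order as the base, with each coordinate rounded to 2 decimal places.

Cross-section at z=6.25: (0.17,-3.60) (6.00,-0.69) (3.78,5.31) (-4.46,0.35) (-3.61,-3.08)

t = z/height = 6.25/11 = 0.568182
s = 1 + (scale-1)·z/height = 1 + (1.73-1)·6.25/11 = 1.414773
θ = twist·z/height = 183°·6.25/11 = 103.9773° = 1.814746 rad
cos θ = -0.241537, sin θ = 0.970392 (intermediates below are computed at full precision and shown rounded to 5 d.p.)
v1: (-2.5,0.5) → rotate → (0.11865,-2.54675) → ×s → (0.16786,-3.60307) → (0.17,-3.60)
v2: (-1.5,-4) → rotate → (4.24387,-0.48944) → ×s → (6.00411,-0.69245) → (6.00,-0.69)
v3: (3,-3.5) → rotate → (2.67176,3.75655) → ×s → (3.77993,5.31467) → (3.78,5.31)
v4: (1,3) → rotate → (-3.15271,0.24578) → ×s → (-4.46037,0.34772) → (-4.46,0.35)
v5: (-1.5,3) → rotate → (-2.54887,-2.18020) → ×s → (-3.60607,-3.08449) → (-3.61,-3.08)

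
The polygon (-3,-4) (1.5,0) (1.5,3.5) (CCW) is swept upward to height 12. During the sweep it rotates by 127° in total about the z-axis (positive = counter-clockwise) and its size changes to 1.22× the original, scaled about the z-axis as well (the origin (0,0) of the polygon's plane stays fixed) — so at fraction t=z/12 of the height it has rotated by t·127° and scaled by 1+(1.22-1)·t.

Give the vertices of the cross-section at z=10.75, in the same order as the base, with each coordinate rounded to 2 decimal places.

t = z/height = 10.75/12 = 0.895833
s = 1 + (scale-1)·z/height = 1 + (1.22-1)·10.75/12 = 1.197083
θ = twist·z/height = 127°·10.75/12 = 113.7708° = 1.985676 rad
cos θ = -0.403079, sin θ = 0.915165 (intermediates below are computed at full precision and shown rounded to 5 d.p.)
v1: (-3,-4) → rotate → (4.86990,-1.13318) → ×s → (5.82967,-1.35651) → (5.83,-1.36)
v2: (1.5,0) → rotate → (-0.60462,1.37275) → ×s → (-0.72378,1.64329) → (-0.72,1.64)
v3: (1.5,3.5) → rotate → (-3.80770,-0.03803) → ×s → (-4.55813,-0.04553) → (-4.56,-0.05)

Cross-section at z=10.75: (5.83,-1.36) (-0.72,1.64) (-4.56,-0.05)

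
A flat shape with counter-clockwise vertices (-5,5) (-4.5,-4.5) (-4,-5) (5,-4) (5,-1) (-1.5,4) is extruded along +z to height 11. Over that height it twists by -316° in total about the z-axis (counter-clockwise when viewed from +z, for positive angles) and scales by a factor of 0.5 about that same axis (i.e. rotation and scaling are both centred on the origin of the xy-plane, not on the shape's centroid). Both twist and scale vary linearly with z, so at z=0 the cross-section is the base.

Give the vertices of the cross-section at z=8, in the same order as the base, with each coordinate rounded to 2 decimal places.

Cross-section at z=8: (-0.38,-4.48) (4.04,-0.34) (4.07,0.11) (-0.11,4.07) (-1.57,2.84) (-1.33,-2.37)

t = z/height = 8/11 = 0.727273
s = 1 + (scale-1)·z/height = 1 + (0.5-1)·8/11 = 0.636364
θ = twist·z/height = -316°·8/11 = -229.8182° = -4.011084 rad
cos θ = -0.645215, sin θ = 0.764001 (intermediates below are computed at full precision and shown rounded to 5 d.p.)
v1: (-5,5) → rotate → (-0.59393,-7.04608) → ×s → (-0.37795,-4.48387) → (-0.38,-4.48)
v2: (-4.5,-4.5) → rotate → (6.34147,-0.53453) → ×s → (4.03548,-0.34016) → (4.04,-0.34)
v3: (-4,-5) → rotate → (6.40087,0.17007) → ×s → (4.07328,0.10823) → (4.07,0.11)
v4: (5,-4) → rotate → (-0.17007,6.40087) → ×s → (-0.10823,4.07328) → (-0.11,4.07)
v5: (5,-1) → rotate → (-2.46208,4.46522) → ×s → (-1.56678,2.84150) → (-1.57,2.84)
v6: (-1.5,4) → rotate → (-2.08818,-3.72686) → ×s → (-1.32884,-2.37164) → (-1.33,-2.37)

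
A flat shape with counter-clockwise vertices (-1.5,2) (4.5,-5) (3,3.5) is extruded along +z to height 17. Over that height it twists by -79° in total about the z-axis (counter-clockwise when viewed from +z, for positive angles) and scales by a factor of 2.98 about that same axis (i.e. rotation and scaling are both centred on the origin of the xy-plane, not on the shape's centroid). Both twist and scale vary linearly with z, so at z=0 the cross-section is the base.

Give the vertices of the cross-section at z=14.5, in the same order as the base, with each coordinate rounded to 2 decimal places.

t = z/height = 14.5/17 = 0.852941
s = 1 + (scale-1)·z/height = 1 + (2.98-1)·14.5/17 = 2.688824
θ = twist·z/height = -79°·14.5/17 = -67.3824° = -1.176044 rad
cos θ = 0.384580, sin θ = -0.923092 (intermediates below are computed at full precision and shown rounded to 5 d.p.)
v1: (-1.5,2) → rotate → (1.26931,2.15380) → ×s → (3.41296,5.79118) → (3.41,5.79)
v2: (4.5,-5) → rotate → (-2.88485,-6.07681) → ×s → (-7.75685,-16.33947) → (-7.76,-16.34)
v3: (3,3.5) → rotate → (4.38456,-1.42325) → ×s → (11.78931,-3.82686) → (11.79,-3.83)

Cross-section at z=14.5: (3.41,5.79) (-7.76,-16.34) (11.79,-3.83)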